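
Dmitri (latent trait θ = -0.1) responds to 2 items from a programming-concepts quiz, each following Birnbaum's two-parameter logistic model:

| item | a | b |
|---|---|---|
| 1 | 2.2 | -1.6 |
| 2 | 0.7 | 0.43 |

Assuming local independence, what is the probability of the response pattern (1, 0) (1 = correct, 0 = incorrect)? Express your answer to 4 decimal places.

P(θ) = 1 / (1 + exp(−a(θ − b)))
P_1 = 1/(1+e^{-3.3000}) = 0.9644
P_2 = 1/(1+e^{0.3710}) = 0.4083
L = P_1 × (1−P_2) = 0.9644 × 0.5917 = 0.57065

0.5707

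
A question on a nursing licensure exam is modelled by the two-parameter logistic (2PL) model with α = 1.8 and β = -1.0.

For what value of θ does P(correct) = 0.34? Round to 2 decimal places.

-1.37

P(θ) = 1 / (1 + exp(−α(θ − β)))
logit = ln(0.3400/0.6600) = -0.6633
θ = β + logit/(α) = -1.0 + (-0.6633)/1.8000 = -1.3685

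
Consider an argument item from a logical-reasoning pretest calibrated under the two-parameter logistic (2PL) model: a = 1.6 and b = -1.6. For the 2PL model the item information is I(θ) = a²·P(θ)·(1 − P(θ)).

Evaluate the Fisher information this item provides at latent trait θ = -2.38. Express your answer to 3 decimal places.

0.444

P = 1/(1+e^{1.2480}) = 0.2230
P(1−P) = 0.2230 × 0.7770 = 0.1733
I = a² × P(1−P) = 1.6² × 0.1733 = 0.44364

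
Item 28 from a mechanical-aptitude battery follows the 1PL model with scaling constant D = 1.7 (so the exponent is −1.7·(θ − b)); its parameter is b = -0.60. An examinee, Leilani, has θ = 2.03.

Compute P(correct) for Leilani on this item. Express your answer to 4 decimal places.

0.9887

P(θ) = 1 / (1 + exp(−D·(θ − b)))
Exponent: 1.7 × (2.03 − (-0.60)) = 4.4710
1/(1 + e^{-4.4710}) = 0.9887
P = 0.9887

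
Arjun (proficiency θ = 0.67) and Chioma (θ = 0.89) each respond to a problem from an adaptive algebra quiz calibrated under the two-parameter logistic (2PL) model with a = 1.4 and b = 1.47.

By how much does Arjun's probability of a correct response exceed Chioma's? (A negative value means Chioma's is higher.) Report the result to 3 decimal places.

-0.061

P(θ) = 1 / (1 + exp(−a(θ − b)))
P(Arjun) = 0.2460  [exponent -1.1200]
P(Chioma) = 0.3075  [exponent -0.8120]
Difference = 0.2460 − 0.3075 = -0.0615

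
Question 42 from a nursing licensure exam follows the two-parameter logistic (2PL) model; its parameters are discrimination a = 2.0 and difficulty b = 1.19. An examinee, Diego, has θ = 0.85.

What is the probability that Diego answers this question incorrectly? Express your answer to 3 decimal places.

P(θ) = 1 / (1 + exp(−a(θ − b)))
Exponent: 2.0 × (0.85 − 1.19) = -0.6800
1/(1 + e^{0.6800}) = 0.3363
P(incorrect) = 1 − 0.3363 = 0.6637

0.664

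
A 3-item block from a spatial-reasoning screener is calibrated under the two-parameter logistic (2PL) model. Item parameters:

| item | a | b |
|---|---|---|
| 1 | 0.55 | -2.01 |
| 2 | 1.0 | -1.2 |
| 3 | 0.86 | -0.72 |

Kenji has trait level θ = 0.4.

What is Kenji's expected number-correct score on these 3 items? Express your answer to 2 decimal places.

P(θ) = 1 / (1 + exp(−a(θ − b)))
P_1 = 1/(1+e^{-1.3255}) = 0.7901
P_2 = 1/(1+e^{-1.6000}) = 0.8320
P_3 = 1/(1+e^{-0.9632}) = 0.7238
E[score] = 0.7901 + 0.8320 + 0.7238 = 2.3459

2.35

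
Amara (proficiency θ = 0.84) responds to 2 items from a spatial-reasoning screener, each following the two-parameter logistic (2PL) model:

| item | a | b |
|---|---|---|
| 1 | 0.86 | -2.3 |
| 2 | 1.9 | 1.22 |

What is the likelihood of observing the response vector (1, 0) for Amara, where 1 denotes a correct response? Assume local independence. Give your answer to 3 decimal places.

0.631

P(θ) = 1 / (1 + exp(−a(θ − b)))
P_1 = 1/(1+e^{-2.7004}) = 0.9371
P_2 = 1/(1+e^{0.7220}) = 0.3270
L = P_1 × (1−P_2) = 0.9371 × 0.6730 = 0.63068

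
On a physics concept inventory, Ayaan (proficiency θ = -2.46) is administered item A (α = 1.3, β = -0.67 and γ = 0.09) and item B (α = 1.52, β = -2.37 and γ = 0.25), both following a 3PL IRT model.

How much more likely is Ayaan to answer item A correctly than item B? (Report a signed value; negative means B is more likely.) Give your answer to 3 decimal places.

-0.428

P(θ) = γ + (1 − γ) · 1 / (1 + exp(−α(θ − β)))
P_A = 0.1709
P_B = 0.5994
P_A − P_B = -0.4285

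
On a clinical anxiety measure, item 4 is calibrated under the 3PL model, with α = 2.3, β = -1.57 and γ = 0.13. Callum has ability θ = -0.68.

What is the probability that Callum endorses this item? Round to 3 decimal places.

0.901

P(θ) = γ + (1 − γ) · 1 / (1 + exp(−α(θ − β)))
Exponent: 2.3 × (-0.68 − (-1.57)) = 2.0470
1/(1 + e^{-2.0470}) = 0.8856
P = 0.13 + 0.87 × 0.8856 = 0.9005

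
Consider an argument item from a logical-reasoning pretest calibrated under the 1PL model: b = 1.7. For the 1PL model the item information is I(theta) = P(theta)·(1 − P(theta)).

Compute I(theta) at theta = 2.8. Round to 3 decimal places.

P = 1/(1+e^{-1.1000}) = 0.7503
P(1−P) = 0.7503 × 0.2497 = 0.1874
I = P(1−P) = 0.18737

0.187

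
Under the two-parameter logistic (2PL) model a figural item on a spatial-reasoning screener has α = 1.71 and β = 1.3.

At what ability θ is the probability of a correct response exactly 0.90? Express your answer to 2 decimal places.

2.58

P(θ) = 1 / (1 + exp(−α(θ − β)))
logit = ln(0.9000/0.1000) = 2.1972
θ = β + logit/(α) = 1.3 + 2.1972/1.7100 = 2.5849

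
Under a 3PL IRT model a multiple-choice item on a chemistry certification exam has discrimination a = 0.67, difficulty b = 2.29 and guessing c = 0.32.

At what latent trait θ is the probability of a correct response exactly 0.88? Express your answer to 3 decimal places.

4.589

P(θ) = c + (1 − c) · 1 / (1 + exp(−a(θ − b)))
Remove guessing floor: (0.88 − 0.32)/(1 − 0.32) = 0.8235
logit = ln(0.8235/0.1765) = 1.5404
θ = b + logit/(a) = 2.29 + 1.5404/0.6700 = 4.5892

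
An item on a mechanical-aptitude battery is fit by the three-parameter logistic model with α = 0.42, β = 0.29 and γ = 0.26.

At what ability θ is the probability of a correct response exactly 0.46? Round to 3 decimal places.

P(θ) = γ + (1 − γ) · 1 / (1 + exp(−α(θ − β)))
Remove guessing floor: (0.46 − 0.26)/(1 − 0.26) = 0.2703
logit = ln(0.2703/0.7297) = -0.9933
θ = β + logit/(α) = 0.29 + (-0.9933)/0.4200 = -2.0749

-2.075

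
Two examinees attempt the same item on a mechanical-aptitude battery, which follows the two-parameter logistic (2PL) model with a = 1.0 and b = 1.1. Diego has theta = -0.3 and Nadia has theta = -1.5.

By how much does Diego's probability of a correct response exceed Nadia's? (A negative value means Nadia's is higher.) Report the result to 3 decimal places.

P(theta) = 1 / (1 + exp(−a(theta − b)))
P(Diego) = 0.1978  [exponent -1.4000]
P(Nadia) = 0.0691  [exponent -2.6000]
Difference = 0.1978 − 0.0691 = 0.1287

0.129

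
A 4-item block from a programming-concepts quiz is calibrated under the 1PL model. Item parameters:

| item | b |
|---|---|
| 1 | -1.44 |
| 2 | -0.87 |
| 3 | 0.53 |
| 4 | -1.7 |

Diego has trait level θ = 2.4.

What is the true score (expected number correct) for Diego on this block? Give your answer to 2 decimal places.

P(θ) = 1 / (1 + exp(−(θ − b)))
P_1 = 1/(1+e^{-3.8400}) = 0.9790
P_2 = 1/(1+e^{-3.2700}) = 0.9634
P_3 = 1/(1+e^{-1.8700}) = 0.8665
P_4 = 1/(1+e^{-4.1000}) = 0.9837
E[score] = 0.9790 + 0.9634 + 0.8665 + 0.9837 = 3.7925

3.79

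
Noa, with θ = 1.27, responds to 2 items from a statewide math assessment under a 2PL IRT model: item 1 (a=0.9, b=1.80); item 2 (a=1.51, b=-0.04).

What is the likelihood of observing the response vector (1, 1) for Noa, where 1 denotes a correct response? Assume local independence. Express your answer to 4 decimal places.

0.3364

P(θ) = 1 / (1 + exp(−a(θ − b)))
P_1 = 1/(1+e^{0.4770}) = 0.3830
P_2 = 1/(1+e^{-1.9781}) = 0.8785
L = P_1 × P_2 = 0.3830 × 0.8785 = 0.33642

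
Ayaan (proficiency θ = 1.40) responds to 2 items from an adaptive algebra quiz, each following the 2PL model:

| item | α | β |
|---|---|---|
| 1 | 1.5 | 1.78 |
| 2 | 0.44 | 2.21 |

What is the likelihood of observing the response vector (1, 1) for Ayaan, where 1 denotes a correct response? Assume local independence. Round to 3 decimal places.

0.149

P(θ) = 1 / (1 + exp(−α(θ − β)))
P_1 = 1/(1+e^{0.5700}) = 0.3612
P_2 = 1/(1+e^{0.3564}) = 0.4118
L = P_1 × P_2 = 0.3612 × 0.4118 = 0.14877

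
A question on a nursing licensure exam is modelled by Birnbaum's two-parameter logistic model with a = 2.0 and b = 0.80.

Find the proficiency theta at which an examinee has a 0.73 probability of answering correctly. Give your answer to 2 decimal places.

1.30

P(theta) = 1 / (1 + exp(−a(theta − b)))
logit = ln(0.7300/0.2700) = 0.9946
theta = b + logit/(a) = 0.80 + 0.9946/2.0000 = 1.2973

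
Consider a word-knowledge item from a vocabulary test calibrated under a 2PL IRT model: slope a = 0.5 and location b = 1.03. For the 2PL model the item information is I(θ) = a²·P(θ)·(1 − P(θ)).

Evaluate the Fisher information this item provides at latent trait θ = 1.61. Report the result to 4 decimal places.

0.0612

P = 1/(1+e^{-0.2900}) = 0.5720
P(1−P) = 0.5720 × 0.4280 = 0.2448
I = a² × P(1−P) = 0.5² × 0.2448 = 0.06120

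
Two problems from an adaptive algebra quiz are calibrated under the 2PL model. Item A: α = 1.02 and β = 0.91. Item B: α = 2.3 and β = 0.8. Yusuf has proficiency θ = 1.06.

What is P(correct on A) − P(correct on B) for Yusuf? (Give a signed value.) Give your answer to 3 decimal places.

-0.107

P(θ) = 1 / (1 + exp(−α(θ − β)))
P_A = 0.5382
P_B = 0.6452
P_A − P_B = -0.1070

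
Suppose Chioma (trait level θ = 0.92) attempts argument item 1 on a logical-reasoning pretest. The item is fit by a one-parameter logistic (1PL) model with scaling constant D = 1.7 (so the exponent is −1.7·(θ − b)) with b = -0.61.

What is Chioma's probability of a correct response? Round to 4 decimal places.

0.9309

P(θ) = 1 / (1 + exp(−D·(θ − b)))
Exponent: 1.7 × (0.92 − (-0.61)) = 2.6010
1/(1 + e^{-2.6010}) = 0.9309
P = 0.9309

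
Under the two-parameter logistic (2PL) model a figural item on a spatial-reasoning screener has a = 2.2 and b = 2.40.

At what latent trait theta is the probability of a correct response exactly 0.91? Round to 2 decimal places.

3.45

P(theta) = 1 / (1 + exp(−a(theta − b)))
logit = ln(0.9100/0.0900) = 2.3136
theta = b + logit/(a) = 2.40 + 2.3136/2.2000 = 3.4517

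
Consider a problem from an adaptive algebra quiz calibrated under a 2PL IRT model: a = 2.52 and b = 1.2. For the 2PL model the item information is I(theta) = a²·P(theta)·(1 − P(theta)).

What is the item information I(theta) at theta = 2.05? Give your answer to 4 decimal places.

0.5972

P = 1/(1+e^{-2.1420}) = 0.8949
P(1−P) = 0.8949 × 0.1051 = 0.0940
I = a² × P(1−P) = 2.52² × 0.0940 = 0.59719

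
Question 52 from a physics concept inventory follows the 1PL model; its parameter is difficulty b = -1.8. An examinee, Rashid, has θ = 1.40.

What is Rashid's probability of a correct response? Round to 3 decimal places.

0.961

P(θ) = 1 / (1 + exp(−(θ − b)))
Exponent: (1.40 − (-1.8)) = 3.2000
1/(1 + e^{-3.2000}) = 0.9608
P = 0.9608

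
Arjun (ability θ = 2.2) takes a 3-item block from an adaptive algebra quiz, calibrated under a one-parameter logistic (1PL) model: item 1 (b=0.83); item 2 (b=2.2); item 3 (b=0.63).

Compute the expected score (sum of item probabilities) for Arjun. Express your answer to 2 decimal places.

2.13

P(θ) = 1 / (1 + exp(−(θ − b)))
P_1 = 1/(1+e^{-1.3700}) = 0.7974
P_2 = 1/(1+e^{0.0000}) = 0.5000
P_3 = 1/(1+e^{-1.5700}) = 0.8278
E[score] = 0.7974 + 0.5000 + 0.8278 = 2.1252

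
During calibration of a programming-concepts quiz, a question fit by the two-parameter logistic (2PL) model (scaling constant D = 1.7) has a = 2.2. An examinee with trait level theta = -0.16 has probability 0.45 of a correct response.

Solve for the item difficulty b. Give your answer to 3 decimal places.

P(theta) = 1 / (1 + exp(−D·a(theta − b)))
logit(0.45) = ln(0.45/0.55) = -0.2007
b = theta − logit/(1.7·a) = -0.16 − (-0.2007)/3.7400 = -0.1063

-0.106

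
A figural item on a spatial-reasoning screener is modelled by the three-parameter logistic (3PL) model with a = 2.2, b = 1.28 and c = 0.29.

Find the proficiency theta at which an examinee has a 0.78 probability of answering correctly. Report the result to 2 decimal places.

1.64

P(theta) = c + (1 − c) · 1 / (1 + exp(−a(theta − b)))
Remove guessing floor: (0.78 − 0.29)/(1 − 0.29) = 0.6901
logit = ln(0.6901/0.3099) = 0.8008
theta = b + logit/(a) = 1.28 + 0.8008/2.2000 = 1.6440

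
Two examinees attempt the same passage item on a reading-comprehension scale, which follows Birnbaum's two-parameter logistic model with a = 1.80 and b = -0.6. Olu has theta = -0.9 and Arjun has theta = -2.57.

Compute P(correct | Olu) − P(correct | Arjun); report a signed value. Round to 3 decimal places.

0.340

P(theta) = 1 / (1 + exp(−a(theta − b)))
P(Olu) = 0.3682  [exponent -0.5400]
P(Arjun) = 0.0280  [exponent -3.5460]
Difference = 0.3682 − 0.0280 = 0.3402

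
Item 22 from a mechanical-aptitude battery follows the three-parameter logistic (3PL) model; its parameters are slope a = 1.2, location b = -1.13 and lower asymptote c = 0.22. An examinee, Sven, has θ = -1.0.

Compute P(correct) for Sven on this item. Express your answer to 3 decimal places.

0.640

P(θ) = c + (1 − c) · 1 / (1 + exp(−a(θ − b)))
Exponent: 1.2 × (-1.0 − (-1.13)) = 0.1560
1/(1 + e^{-0.1560}) = 0.5389
P = 0.22 + 0.78 × 0.5389 = 0.6404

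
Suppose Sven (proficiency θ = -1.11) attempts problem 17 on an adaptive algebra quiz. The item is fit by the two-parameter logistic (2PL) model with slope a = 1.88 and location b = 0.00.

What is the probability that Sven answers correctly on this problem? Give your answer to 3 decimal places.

P(θ) = 1 / (1 + exp(−a(θ − b)))
Exponent: 1.88 × (-1.11 − 0.00) = -2.0868
1/(1 + e^{2.0868}) = 0.1104

0.110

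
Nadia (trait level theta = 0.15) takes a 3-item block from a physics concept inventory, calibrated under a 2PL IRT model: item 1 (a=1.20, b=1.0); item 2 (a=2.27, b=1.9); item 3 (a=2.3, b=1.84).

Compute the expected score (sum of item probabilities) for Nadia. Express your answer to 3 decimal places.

0.304

P(theta) = 1 / (1 + exp(−a(theta − b)))
P_1 = 1/(1+e^{1.0200}) = 0.2650
P_2 = 1/(1+e^{3.9725}) = 0.0185
P_3 = 1/(1+e^{3.8870}) = 0.0201
E[score] = 0.2650 + 0.0185 + 0.0201 = 0.3036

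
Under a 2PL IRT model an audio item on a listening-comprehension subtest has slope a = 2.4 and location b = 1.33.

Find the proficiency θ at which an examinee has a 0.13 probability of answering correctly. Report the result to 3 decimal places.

P(θ) = 1 / (1 + exp(−a(θ − b)))
logit = ln(0.1300/0.8700) = -1.9010
θ = b + logit/(a) = 1.33 + (-1.9010)/2.4000 = 0.5379

0.538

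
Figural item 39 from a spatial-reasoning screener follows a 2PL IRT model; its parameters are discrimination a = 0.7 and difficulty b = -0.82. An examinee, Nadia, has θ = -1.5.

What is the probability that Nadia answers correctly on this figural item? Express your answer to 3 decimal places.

P(θ) = 1 / (1 + exp(−a(θ − b)))
Exponent: 0.7 × (-1.5 − (-0.82)) = -0.4760
1/(1 + e^{0.4760}) = 0.3832

0.383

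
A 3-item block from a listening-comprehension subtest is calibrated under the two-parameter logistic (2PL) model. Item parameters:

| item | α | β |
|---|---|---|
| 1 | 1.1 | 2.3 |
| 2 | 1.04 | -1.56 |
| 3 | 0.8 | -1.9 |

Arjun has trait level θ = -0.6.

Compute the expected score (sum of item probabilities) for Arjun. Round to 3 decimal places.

P(θ) = 1 / (1 + exp(−α(θ − β)))
P_1 = 1/(1+e^{3.1900}) = 0.0395
P_2 = 1/(1+e^{-0.9984}) = 0.7307
P_3 = 1/(1+e^{-1.0400}) = 0.7389
E[score] = 0.0395 + 0.7307 + 0.7389 = 1.5091

1.509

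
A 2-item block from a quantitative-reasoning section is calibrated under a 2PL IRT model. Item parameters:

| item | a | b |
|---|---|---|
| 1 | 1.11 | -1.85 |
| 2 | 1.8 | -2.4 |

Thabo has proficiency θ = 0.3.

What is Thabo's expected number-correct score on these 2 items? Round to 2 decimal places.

P(θ) = 1 / (1 + exp(−a(θ − b)))
P_1 = 1/(1+e^{-2.3865}) = 0.9158
P_2 = 1/(1+e^{-4.8600}) = 0.9923
E[score] = 0.9158 + 0.9923 = 1.9081

1.91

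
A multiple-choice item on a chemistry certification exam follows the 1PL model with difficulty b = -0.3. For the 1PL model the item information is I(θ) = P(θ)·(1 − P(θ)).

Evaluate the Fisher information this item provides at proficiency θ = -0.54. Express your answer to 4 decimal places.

0.2464

P = 1/(1+e^{0.2400}) = 0.4403
P(1−P) = 0.4403 × 0.5597 = 0.2464
I = P(1−P) = 0.24643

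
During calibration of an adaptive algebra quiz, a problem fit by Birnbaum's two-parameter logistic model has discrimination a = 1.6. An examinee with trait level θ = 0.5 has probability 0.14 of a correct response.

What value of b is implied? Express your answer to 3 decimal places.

1.635

P(θ) = 1 / (1 + exp(−a(θ − b)))
logit(0.14) = ln(0.14/0.86) = -1.8153
b = θ − logit/(a) = 0.5 − (-1.8153)/1.6000 = 1.6346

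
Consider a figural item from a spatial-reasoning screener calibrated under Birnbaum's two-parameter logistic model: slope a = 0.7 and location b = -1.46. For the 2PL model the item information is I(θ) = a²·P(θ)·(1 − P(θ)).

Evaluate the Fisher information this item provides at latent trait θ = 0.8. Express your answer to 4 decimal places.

0.0693

P = 1/(1+e^{-1.5820}) = 0.8295
P(1−P) = 0.8295 × 0.1705 = 0.1414
I = a² × P(1−P) = 0.7² × 0.1414 = 0.06930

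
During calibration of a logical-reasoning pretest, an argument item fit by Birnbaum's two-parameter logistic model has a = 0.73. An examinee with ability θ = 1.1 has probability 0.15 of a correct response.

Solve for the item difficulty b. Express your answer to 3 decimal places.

3.476

P(θ) = 1 / (1 + exp(−a(θ − b)))
logit(0.15) = ln(0.15/0.85) = -1.7346
b = θ − logit/(a) = 1.1 − (-1.7346)/0.7300 = 3.4762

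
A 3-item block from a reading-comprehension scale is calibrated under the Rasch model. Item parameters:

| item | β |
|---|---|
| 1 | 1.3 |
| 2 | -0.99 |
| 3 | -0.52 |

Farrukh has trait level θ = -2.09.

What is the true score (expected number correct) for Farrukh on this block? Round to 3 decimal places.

P(θ) = 1 / (1 + exp(−(θ − β)))
P_1 = 1/(1+e^{3.3900}) = 0.0326
P_2 = 1/(1+e^{1.1000}) = 0.2497
P_3 = 1/(1+e^{1.5700}) = 0.1722
E[score] = 0.0326 + 0.2497 + 0.1722 = 0.4546

0.455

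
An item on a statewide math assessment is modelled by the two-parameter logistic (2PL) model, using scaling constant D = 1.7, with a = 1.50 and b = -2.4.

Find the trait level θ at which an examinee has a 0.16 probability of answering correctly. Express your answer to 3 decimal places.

P(θ) = 1 / (1 + exp(−D·a(θ − b)))
logit = ln(0.1600/0.8400) = -1.6582
θ = b + logit/(1.7·a) = -2.4 + (-1.6582)/2.5500 = -3.0503

-3.050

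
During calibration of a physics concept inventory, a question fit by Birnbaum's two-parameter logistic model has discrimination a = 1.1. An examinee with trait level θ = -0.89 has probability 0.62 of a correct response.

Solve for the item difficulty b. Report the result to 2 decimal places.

P(θ) = 1 / (1 + exp(−a(θ − b)))
logit(0.62) = ln(0.62/0.38) = 0.4895
b = θ − logit/(a) = -0.89 − 0.4895/1.1000 = -1.3350

-1.34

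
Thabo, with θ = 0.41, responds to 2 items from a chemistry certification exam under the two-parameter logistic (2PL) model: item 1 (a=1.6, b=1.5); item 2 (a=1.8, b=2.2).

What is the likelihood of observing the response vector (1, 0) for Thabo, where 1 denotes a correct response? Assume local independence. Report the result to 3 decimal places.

P(θ) = 1 / (1 + exp(−a(θ − b)))
P_1 = 1/(1+e^{1.7440}) = 0.1488
P_2 = 1/(1+e^{3.2220}) = 0.0383
L = P_1 × (1−P_2) = 0.1488 × 0.9617 = 0.14310

0.143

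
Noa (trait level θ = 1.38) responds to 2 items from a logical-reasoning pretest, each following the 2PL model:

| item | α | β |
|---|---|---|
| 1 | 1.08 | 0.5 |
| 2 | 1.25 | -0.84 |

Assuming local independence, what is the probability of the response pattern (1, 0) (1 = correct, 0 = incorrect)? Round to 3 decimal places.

P(θ) = 1 / (1 + exp(−α(θ − β)))
P_1 = 1/(1+e^{-0.9504}) = 0.7212
P_2 = 1/(1+e^{-2.7750}) = 0.9413
L = P_1 × (1−P_2) = 0.7212 × 0.0587 = 0.04233

0.042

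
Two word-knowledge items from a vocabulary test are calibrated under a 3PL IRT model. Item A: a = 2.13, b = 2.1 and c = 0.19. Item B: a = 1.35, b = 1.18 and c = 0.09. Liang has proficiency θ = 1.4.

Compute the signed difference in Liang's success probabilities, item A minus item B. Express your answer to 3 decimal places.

P(θ) = c + (1 − c) · 1 / (1 + exp(−a(θ − b)))
P_A = 0.3389
P_B = 0.6121
P_A − P_B = -0.2732

-0.273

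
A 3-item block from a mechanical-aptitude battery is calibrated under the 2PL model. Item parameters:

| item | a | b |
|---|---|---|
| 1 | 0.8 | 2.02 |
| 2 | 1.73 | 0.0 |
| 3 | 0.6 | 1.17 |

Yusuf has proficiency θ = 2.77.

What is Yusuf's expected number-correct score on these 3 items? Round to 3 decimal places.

P(θ) = 1 / (1 + exp(−a(θ − b)))
P_1 = 1/(1+e^{-0.6000}) = 0.6457
P_2 = 1/(1+e^{-4.7921}) = 0.9918
P_3 = 1/(1+e^{-0.9600}) = 0.7231
E[score] = 0.6457 + 0.9918 + 0.7231 = 2.3606

2.361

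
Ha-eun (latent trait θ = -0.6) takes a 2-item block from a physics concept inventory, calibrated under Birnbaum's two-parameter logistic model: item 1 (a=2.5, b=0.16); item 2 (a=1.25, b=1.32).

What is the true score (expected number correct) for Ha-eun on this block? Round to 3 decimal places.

0.213

P(θ) = 1 / (1 + exp(−a(θ − b)))
P_1 = 1/(1+e^{1.9000}) = 0.1301
P_2 = 1/(1+e^{2.4000}) = 0.0832
E[score] = 0.1301 + 0.0832 = 0.2133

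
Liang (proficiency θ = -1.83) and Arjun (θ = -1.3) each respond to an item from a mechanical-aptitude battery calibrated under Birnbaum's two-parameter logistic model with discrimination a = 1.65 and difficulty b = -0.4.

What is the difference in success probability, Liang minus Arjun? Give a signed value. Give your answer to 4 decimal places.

P(θ) = 1 / (1 + exp(−a(θ − b)))
P(Liang) = 0.0863  [exponent -2.3595]
P(Arjun) = 0.1847  [exponent -1.4850]
Difference = 0.0863 − 0.1847 = -0.0984

-0.0984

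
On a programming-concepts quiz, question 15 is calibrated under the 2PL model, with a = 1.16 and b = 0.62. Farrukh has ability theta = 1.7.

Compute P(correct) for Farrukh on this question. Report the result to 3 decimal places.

P(theta) = 1 / (1 + exp(−a(theta − b)))
Exponent: 1.16 × (1.7 − 0.62) = 1.2528
1/(1 + e^{-1.2528}) = 0.7778

0.778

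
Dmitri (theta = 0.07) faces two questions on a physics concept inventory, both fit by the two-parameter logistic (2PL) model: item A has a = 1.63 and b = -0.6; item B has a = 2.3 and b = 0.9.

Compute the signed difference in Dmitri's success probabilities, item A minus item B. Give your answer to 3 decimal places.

0.620

P(theta) = 1 / (1 + exp(−a(theta − b)))
P_A = 0.7488
P_B = 0.1291
P_A − P_B = 0.6197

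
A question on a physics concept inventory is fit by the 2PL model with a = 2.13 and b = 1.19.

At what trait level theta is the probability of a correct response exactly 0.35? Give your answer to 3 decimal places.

P(theta) = 1 / (1 + exp(−a(theta − b)))
logit = ln(0.3500/0.6500) = -0.6190
theta = b + logit/(a) = 1.19 + (-0.6190)/2.1300 = 0.8994

0.899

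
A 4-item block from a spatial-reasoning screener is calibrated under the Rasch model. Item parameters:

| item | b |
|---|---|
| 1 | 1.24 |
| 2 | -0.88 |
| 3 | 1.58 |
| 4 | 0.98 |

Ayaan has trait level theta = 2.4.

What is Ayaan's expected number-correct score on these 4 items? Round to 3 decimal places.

3.225

P(theta) = 1 / (1 + exp(−(theta − b)))
P_1 = 1/(1+e^{-1.1600}) = 0.7613
P_2 = 1/(1+e^{-3.2800}) = 0.9637
P_3 = 1/(1+e^{-0.8200}) = 0.6942
P_4 = 1/(1+e^{-1.4200}) = 0.8053
E[score] = 0.7613 + 0.9637 + 0.6942 + 0.8053 = 3.2246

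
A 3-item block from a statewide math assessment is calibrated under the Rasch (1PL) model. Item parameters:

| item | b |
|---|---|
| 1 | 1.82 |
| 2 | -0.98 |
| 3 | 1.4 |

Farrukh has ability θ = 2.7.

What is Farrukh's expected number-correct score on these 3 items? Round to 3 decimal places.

2.468

P(θ) = 1 / (1 + exp(−(θ − b)))
P_1 = 1/(1+e^{-0.8800}) = 0.7068
P_2 = 1/(1+e^{-3.6800}) = 0.9754
P_3 = 1/(1+e^{-1.3000}) = 0.7858
E[score] = 0.7068 + 0.9754 + 0.7858 = 2.4681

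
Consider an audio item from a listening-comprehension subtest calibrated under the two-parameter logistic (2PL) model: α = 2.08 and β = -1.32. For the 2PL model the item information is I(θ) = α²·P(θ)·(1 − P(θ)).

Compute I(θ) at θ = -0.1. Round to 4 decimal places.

P = 1/(1+e^{-2.5376}) = 0.9267
P(1−P) = 0.9267 × 0.0733 = 0.0679
I = α² × P(1−P) = 2.08² × 0.0679 = 0.29375

0.2937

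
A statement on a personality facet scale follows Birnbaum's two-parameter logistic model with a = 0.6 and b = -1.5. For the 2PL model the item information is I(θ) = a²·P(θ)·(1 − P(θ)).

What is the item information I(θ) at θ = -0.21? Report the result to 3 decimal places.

0.078

P = 1/(1+e^{-0.7740}) = 0.6844
P(1−P) = 0.6844 × 0.3156 = 0.2160
I = a² × P(1−P) = 0.6² × 0.2160 = 0.07776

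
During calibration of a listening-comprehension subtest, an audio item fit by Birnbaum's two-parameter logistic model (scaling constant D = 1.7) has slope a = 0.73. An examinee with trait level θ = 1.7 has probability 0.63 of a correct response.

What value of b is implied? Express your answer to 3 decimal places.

1.271

P(θ) = 1 / (1 + exp(−D·a(θ − b)))
logit(0.63) = ln(0.63/0.37) = 0.5322
b = θ − logit/(1.7·a) = 1.7 − 0.5322/1.2410 = 1.2711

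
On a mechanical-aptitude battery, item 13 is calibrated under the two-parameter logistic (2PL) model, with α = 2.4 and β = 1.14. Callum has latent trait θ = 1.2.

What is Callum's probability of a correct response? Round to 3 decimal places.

0.536

P(θ) = 1 / (1 + exp(−α(θ − β)))
Exponent: 2.4 × (1.2 − 1.14) = 0.1440
1/(1 + e^{-0.1440}) = 0.5359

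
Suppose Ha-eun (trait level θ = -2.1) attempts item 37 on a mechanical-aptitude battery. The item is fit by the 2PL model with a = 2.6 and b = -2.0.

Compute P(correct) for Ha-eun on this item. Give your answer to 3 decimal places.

0.435

P(θ) = 1 / (1 + exp(−a(θ − b)))
Exponent: 2.6 × (-2.1 − (-2.0)) = -0.2600
1/(1 + e^{0.2600}) = 0.4354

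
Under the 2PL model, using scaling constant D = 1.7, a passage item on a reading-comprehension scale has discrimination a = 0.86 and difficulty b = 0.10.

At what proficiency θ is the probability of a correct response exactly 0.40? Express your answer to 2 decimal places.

-0.18

P(θ) = 1 / (1 + exp(−D·a(θ − b)))
logit = ln(0.4000/0.6000) = -0.4055
θ = b + logit/(1.7·a) = 0.10 + (-0.4055)/1.4620 = -0.1773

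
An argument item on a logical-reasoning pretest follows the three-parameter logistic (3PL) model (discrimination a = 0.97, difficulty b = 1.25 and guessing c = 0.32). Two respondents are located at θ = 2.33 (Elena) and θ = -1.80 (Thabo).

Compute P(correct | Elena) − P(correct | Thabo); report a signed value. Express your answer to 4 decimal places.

P(θ) = c + (1 − c) · 1 / (1 + exp(−a(θ − b)))
P(Elena) = 0.8234  [exponent 1.0476]
P(Thabo) = 0.3535  [exponent -2.9585]
Difference = 0.8234 − 0.3535 = 0.4699

0.4699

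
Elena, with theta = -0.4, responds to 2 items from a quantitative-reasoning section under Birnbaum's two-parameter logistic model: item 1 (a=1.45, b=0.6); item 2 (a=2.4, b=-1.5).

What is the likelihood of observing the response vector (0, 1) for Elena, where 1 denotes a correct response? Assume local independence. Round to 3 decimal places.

0.756

P(theta) = 1 / (1 + exp(−a(theta − b)))
P_1 = 1/(1+e^{1.4500}) = 0.1900
P_2 = 1/(1+e^{-2.6400}) = 0.9334
L = (1−P_1) × P_2 = 0.8100 × 0.9334 = 0.75605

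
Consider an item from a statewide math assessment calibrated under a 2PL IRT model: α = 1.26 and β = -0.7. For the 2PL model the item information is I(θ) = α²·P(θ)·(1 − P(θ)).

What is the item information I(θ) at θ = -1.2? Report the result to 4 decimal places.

P = 1/(1+e^{0.6300}) = 0.3475
P(1−P) = 0.3475 × 0.6525 = 0.2267
I = α² × P(1−P) = 1.26² × 0.2267 = 0.35998

0.3600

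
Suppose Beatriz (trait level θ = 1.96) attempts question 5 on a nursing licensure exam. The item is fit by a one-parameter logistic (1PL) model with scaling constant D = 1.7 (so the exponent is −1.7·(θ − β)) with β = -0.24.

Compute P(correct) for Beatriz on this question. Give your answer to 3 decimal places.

0.977

P(θ) = 1 / (1 + exp(−D·(θ − β)))
Exponent: 1.7 × (1.96 − (-0.24)) = 3.7400
1/(1 + e^{-3.7400}) = 0.9768
P = 0.9768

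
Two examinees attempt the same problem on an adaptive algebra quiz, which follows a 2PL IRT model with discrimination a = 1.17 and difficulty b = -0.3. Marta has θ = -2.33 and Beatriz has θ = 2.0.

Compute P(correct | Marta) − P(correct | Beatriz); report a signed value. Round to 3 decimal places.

P(θ) = 1 / (1 + exp(−a(θ − b)))
P(Marta) = 0.0851  [exponent -2.3751]
P(Beatriz) = 0.9365  [exponent 2.6910]
Difference = 0.0851 − 0.9365 = -0.8514

-0.851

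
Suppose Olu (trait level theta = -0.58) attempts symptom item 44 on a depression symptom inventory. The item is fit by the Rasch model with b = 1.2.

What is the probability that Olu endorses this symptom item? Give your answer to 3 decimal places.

P(theta) = 1 / (1 + exp(−(theta − b)))
Exponent: (-0.58 − 1.2) = -1.7800
1/(1 + e^{1.7800}) = 0.1443
P = 0.1443

0.144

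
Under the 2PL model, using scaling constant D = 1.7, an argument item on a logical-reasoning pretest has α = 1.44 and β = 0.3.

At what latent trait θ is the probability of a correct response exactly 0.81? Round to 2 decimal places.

0.89

P(θ) = 1 / (1 + exp(−D·α(θ − β)))
logit = ln(0.8100/0.1900) = 1.4500
θ = β + logit/(1.7·α) = 0.3 + 1.4500/2.4480 = 0.8923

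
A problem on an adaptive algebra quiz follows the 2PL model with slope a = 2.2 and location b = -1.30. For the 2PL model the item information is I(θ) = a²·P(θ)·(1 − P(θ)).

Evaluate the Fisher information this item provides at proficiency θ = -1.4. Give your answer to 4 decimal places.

P = 1/(1+e^{0.2200}) = 0.4452
P(1−P) = 0.4452 × 0.5548 = 0.2470
I = a² × P(1−P) = 2.2² × 0.2470 = 1.19548

1.1955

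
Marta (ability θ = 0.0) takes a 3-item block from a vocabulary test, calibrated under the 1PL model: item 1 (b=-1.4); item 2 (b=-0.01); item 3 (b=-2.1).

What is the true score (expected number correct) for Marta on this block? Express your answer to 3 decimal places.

P(θ) = 1 / (1 + exp(−(θ − b)))
P_1 = 1/(1+e^{-1.4000}) = 0.8022
P_2 = 1/(1+e^{-0.0100}) = 0.5025
P_3 = 1/(1+e^{-2.1000}) = 0.8909
E[score] = 0.8022 + 0.5025 + 0.8909 = 2.1956

2.196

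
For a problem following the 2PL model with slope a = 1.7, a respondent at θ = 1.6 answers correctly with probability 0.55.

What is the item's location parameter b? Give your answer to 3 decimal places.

P(θ) = 1 / (1 + exp(−a(θ − b)))
logit(0.55) = ln(0.55/0.45) = 0.2007
b = θ − logit/(a) = 1.6 − 0.2007/1.7000 = 1.4820

1.482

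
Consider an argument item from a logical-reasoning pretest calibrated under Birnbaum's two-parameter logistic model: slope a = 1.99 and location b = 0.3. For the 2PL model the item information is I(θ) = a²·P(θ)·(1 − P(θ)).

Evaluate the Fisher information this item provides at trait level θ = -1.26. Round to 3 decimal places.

P = 1/(1+e^{3.1044}) = 0.0429
P(1−P) = 0.0429 × 0.9571 = 0.0411
I = a² × P(1−P) = 1.99² × 0.0411 = 0.16269

0.163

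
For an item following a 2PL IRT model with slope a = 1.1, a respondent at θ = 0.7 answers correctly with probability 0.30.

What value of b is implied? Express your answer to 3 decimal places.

P(θ) = 1 / (1 + exp(−a(θ − b)))
logit(0.30) = ln(0.30/0.70) = -0.8473
b = θ − logit/(a) = 0.7 − (-0.8473)/1.1000 = 1.4703

1.470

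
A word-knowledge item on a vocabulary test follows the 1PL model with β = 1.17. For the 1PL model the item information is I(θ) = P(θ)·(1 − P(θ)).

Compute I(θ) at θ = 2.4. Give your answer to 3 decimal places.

P = 1/(1+e^{-1.2300}) = 0.7738
P(1−P) = 0.7738 × 0.2262 = 0.1750
I = P(1−P) = 0.17502

0.175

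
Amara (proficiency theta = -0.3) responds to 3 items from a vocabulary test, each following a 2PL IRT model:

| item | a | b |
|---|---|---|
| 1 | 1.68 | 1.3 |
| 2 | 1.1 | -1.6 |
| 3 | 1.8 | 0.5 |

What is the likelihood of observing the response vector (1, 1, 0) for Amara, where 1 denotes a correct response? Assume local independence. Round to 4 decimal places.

P(theta) = 1 / (1 + exp(−a(theta − b)))
P_1 = 1/(1+e^{2.6880}) = 0.0637
P_2 = 1/(1+e^{-1.4300}) = 0.8069
P_3 = 1/(1+e^{1.4400}) = 0.1915
L = P_1 × P_2 × (1−P_3) = 0.0637 × 0.8069 × 0.8085 = 0.04154

0.0415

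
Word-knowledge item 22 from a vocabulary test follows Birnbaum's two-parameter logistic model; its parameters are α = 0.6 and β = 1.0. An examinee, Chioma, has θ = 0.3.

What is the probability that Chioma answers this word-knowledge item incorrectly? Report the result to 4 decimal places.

0.6035

P(θ) = 1 / (1 + exp(−α(θ − β)))
Exponent: 0.6 × (0.3 − 1.0) = -0.4200
1/(1 + e^{0.4200}) = 0.3965
P(incorrect) = 1 − 0.3965 = 0.6035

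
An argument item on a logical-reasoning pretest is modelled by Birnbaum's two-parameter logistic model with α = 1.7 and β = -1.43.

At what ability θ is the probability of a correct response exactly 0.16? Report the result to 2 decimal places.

P(θ) = 1 / (1 + exp(−α(θ − β)))
logit = ln(0.1600/0.8400) = -1.6582
θ = β + logit/(α) = -1.43 + (-1.6582)/1.7000 = -2.4054

-2.41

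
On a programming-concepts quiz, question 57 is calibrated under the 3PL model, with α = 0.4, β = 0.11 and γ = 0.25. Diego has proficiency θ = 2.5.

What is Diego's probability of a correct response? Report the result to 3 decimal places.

P(θ) = γ + (1 − γ) · 1 / (1 + exp(−α(θ − β)))
Exponent: 0.4 × (2.5 − 0.11) = 0.9560
1/(1 + e^{-0.9560}) = 0.7223
P = 0.25 + 0.75 × 0.7223 = 0.7917

0.792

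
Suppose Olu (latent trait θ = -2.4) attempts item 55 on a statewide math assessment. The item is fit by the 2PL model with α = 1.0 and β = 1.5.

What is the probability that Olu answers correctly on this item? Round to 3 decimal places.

0.020

P(θ) = 1 / (1 + exp(−α(θ − β)))
Exponent: 1.0 × (-2.4 − 1.5) = -3.9000
1/(1 + e^{3.9000}) = 0.0198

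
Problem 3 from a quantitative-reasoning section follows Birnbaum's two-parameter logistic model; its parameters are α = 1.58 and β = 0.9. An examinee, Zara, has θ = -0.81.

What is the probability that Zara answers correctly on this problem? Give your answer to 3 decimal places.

0.063

P(θ) = 1 / (1 + exp(−α(θ − β)))
Exponent: 1.58 × (-0.81 − 0.9) = -2.7018
1/(1 + e^{2.7018}) = 0.0629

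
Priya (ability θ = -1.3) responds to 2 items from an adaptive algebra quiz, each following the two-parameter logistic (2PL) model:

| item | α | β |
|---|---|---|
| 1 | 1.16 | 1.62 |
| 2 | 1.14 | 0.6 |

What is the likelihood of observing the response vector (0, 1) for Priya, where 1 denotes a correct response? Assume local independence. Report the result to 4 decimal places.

0.0995

P(θ) = 1 / (1 + exp(−α(θ − β)))
P_1 = 1/(1+e^{3.3872}) = 0.0327
P_2 = 1/(1+e^{2.1660}) = 0.1028
L = (1−P_1) × P_2 = 0.9673 × 0.1028 = 0.09948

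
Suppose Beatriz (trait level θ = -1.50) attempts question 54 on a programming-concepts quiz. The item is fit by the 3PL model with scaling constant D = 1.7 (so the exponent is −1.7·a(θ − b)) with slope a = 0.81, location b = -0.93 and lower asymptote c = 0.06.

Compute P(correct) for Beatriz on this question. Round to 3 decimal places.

P(θ) = c + (1 − c) · 1 / (1 + exp(−D·a(θ − b)))
Exponent: 1.7 × 0.81 × (-1.50 − (-0.93)) = -0.7849
1/(1 + e^{0.7849}) = 0.3133
P = 0.06 + 0.94 × 0.3133 = 0.3545

0.354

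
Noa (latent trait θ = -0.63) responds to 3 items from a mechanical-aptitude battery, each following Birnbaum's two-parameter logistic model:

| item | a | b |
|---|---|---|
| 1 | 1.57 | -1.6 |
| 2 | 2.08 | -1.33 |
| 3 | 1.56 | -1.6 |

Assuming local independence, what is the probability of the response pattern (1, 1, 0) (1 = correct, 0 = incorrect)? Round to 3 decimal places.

P(θ) = 1 / (1 + exp(−a(θ − b)))
P_1 = 1/(1+e^{-1.5229}) = 0.8210
P_2 = 1/(1+e^{-1.4560}) = 0.8109
P_3 = 1/(1+e^{-1.5132}) = 0.8195
L = P_1 × P_2 × (1−P_3) = 0.8210 × 0.8109 × 0.1805 = 0.12014

0.120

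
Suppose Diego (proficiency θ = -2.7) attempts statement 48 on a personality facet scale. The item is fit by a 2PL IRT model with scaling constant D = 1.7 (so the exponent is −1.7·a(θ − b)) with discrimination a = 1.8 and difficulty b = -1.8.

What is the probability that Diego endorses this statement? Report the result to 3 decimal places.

P(θ) = 1 / (1 + exp(−D·a(θ − b)))
Exponent: 1.7 × 1.8 × (-2.7 − (-1.8)) = -2.7540
1/(1 + e^{2.7540}) = 0.0599
P = 0.0599

0.060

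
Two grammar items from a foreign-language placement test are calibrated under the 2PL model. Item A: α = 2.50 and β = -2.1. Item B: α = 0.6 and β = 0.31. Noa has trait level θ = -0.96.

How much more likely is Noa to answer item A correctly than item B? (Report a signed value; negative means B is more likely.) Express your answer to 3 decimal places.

P(θ) = 1 / (1 + exp(−α(θ − β)))
P_A = 0.9453
P_B = 0.3182
P_A − P_B = 0.6271

0.627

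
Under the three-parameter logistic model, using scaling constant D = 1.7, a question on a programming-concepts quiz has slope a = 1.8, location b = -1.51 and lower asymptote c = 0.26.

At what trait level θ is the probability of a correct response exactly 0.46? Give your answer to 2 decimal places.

P(θ) = c + (1 − c) · 1 / (1 + exp(−D·a(θ − b)))
Remove guessing floor: (0.46 − 0.26)/(1 − 0.26) = 0.2703
logit = ln(0.2703/0.7297) = -0.9933
θ = b + logit/(1.7·a) = -1.51 + (-0.9933)/3.0600 = -1.8346

-1.83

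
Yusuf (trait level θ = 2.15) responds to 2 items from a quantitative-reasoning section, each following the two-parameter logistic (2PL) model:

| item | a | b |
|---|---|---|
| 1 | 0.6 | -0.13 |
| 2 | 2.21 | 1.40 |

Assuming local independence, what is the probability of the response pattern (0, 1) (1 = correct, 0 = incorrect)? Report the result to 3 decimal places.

0.170

P(θ) = 1 / (1 + exp(−a(θ − b)))
P_1 = 1/(1+e^{-1.3680}) = 0.7971
P_2 = 1/(1+e^{-1.6575}) = 0.8399
L = (1−P_1) × P_2 = 0.2029 × 0.8399 = 0.17045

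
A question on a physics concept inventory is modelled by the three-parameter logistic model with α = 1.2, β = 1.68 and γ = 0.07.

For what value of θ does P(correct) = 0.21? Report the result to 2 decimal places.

P(θ) = γ + (1 − γ) · 1 / (1 + exp(−α(θ − β)))
Remove guessing floor: (0.21 − 0.07)/(1 − 0.07) = 0.1505
logit = ln(0.1505/0.8495) = -1.7304
θ = β + logit/(α) = 1.68 + (-1.7304)/1.2000 = 0.2380

0.24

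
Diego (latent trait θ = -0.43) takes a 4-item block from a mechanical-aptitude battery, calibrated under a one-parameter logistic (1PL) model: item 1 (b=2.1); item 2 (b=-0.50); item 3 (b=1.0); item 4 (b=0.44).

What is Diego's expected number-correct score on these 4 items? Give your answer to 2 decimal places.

P(θ) = 1 / (1 + exp(−(θ − b)))
P_1 = 1/(1+e^{2.5300}) = 0.0738
P_2 = 1/(1+e^{-0.0700}) = 0.5175
P_3 = 1/(1+e^{1.4300}) = 0.1931
P_4 = 1/(1+e^{0.8700}) = 0.2953
E[score] = 0.0738 + 0.5175 + 0.1931 + 0.2953 = 1.0796

1.08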